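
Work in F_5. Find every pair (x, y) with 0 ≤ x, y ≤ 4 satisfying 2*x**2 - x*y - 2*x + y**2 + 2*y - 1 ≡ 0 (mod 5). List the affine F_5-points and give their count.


Affine F_5-points: {(1, 2)}; count = 1.

For each of the 25 pairs (x, y) ∈ F_5², evaluate f(x, y) mod 5. Record the zeros.
  x = 0: [0↦4, 1↦2, 2↦2, 3↦4, 4↦3]  zeros at y ∈ ∅
  x = 1: [0↦4, 1↦1, 2↦0, 3↦1, 4↦4]  zeros at y ∈ {2}
  x = 2: [0↦3, 1↦4, 2↦2, 3↦2, 4↦4]  zeros at y ∈ ∅
  x = 3: [0↦1, 1↦1, 2↦3, 3↦2, 4↦3]  zeros at y ∈ ∅
  x = 4: [0↦3, 1↦2, 2↦3, 3↦1, 4↦1]  zeros at y ∈ ∅
Collecting zeros: affine points = {(1, 2)}.
Total count |C(F_5)_aff| = 1.


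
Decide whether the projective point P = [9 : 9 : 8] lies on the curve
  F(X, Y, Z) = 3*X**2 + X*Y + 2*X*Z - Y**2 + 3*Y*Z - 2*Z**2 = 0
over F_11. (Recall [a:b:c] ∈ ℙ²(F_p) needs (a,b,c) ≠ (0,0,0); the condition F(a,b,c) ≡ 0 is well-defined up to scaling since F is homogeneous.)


F(9,9,8) ≡ 2 (mod 11); P is NOT on the curve.

Evaluate F(9, 9, 8) term-by-term (mod 11).
  3*X**2 ↦ 3·81·1·1 = 243
  X*Y ↦ 1·9·9·1 = 81
  2*X*Z ↦ 2·9·1·8 = 144
  -Y**2 ↦ -1·1·81·1 = -81
  3*Y*Z ↦ 3·1·9·8 = 216
  -2*Z**2 ↦ -2·1·1·64 = -128
Sum: F(9, 9, 8) = (243) + (81) + (144) + (-81) + (216) + (-128) = 475.
Reducing mod 11: 475 ≡ 2 (mod 11).
Since F(a, b, c) ≡ 2 ≠ 0 (mod 11), P does NOT lie on the curve.


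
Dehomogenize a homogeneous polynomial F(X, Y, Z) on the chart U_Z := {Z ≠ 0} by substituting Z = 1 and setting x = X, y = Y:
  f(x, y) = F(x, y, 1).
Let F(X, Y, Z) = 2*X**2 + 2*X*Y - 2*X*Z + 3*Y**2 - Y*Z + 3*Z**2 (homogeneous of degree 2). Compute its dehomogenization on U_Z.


f(x, y) = 2*x**2 + 2*x*y - 2*x + 3*y**2 - y + 3

On U_Z we set Z = 1. Each monomial c·X^i·Y^j·Z^k in F becomes c·x^i·y^j·1^k = c·x^i·y^j.
Substituting Z = 1: F(X, Y, 1) = 2*x**2 + 2*x*y - 2*x + 3*y**2 - y + 3.
Note: deg(f) ≤ deg(F) = 2; strict inequality happens when F is divisible by Z (lost terms).


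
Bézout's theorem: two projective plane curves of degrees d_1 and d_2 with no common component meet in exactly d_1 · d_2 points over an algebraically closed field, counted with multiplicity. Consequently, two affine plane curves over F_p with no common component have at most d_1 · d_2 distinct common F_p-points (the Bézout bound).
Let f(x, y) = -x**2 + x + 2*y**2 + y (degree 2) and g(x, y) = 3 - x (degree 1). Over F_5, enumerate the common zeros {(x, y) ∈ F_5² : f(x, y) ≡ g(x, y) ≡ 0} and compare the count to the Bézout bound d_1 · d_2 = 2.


Common zeros: {(3, 3), (3, 4)}; count = 2; Bézout bound = 2.

deg(f) = 2, deg(g) = 1, so Bézout bound = 2.
Scan x ∈ F_5. For each x, list the y ∈ F_5 with f(x, y) ≡ 0 and those with g(x, y) ≡ 0 (mod 5); the common zeros in that column are the intersection.
  x = 0: f ≡ 0 at y ∈ {0, 2}; g ≡ 0 at y ∈ ∅; common: ∅.
  x = 1: f ≡ 0 at y ∈ {0, 2}; g ≡ 0 at y ∈ ∅; common: ∅.
  x = 2: f ≡ 0 at y ∈ ∅; g ≡ 0 at y ∈ ∅; common: ∅.
  x = 3: f ≡ 0 at y ∈ {3, 4}; g ≡ 0 at y ∈ {0, 1, 2, 3, 4}; common: {3, 4}.
  x = 4: f ≡ 0 at y ∈ ∅; g ≡ 0 at y ∈ ∅; common: ∅.
Collecting: common zeros = {(3, 3), (3, 4)}, so the count is 2.
Comparison with the Bézout bound: 2 ≤ 2 = deg(f)·deg(g), as expected for curves with no common component (the bound is attained).


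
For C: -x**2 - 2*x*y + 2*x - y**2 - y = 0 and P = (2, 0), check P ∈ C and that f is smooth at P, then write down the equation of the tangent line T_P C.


Tangent line at P: -2*x - 5*y + 4 = 0.

Step 1: f(2, 0) = 0, so P lies on C.
Step 2: partial derivatives
  f_x(x, y) = -2*x - 2*y + 2, f_y(x, y) = -2*x - 2*y - 1.
  f_x(P) = -2, f_y(P) = -5 (gradient nonzero, so P is smooth).
Step 3: tangent line at P: -2·(x − 2) + -5·(y − 0) = 0.
Expanding: -2*x - 5*y + 4 = 0.


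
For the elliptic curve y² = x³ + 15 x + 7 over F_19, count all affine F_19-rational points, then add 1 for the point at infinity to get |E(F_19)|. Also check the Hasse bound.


Affine points = {(0, 8), (0, 11), (1, 2), (1, 17), (2, 8), (2, 11), (4, 6), (4, 13), (5, 6), (5, 13), (6, 3), (6, 16), (9, 4), (9, 15), (10, 6), (10, 13), (13, 9), (13, 10), (14, 4), (14, 15), (15, 4), (15, 15), (16, 7), (16, 12), (17, 8), (17, 11)}; affine count = 26; |E(F_19)| = 27.

Discriminant check: Δ ∝ 4a³ + 27b² = 4·15³ + 27·7² = 4·3375 + 27·49 ≡ 3 (mod 19). Nonzero ⇒ E is nonsingular.
For each x ∈ F_19, compute rhs = x³ + 15·x + 7 mod 19, then count y ∈ F_19 with y² ≡ rhs.
  x = 0: rhs = 7, matching y values: 8, 11 (2 points).
  x = 1: rhs = 4, matching y values: 2, 17 (2 points).
  x = 2: rhs = 7, matching y values: 8, 11 (2 points).
  x = 3: rhs = 3, matching y values: none (0 points).
  x = 4: rhs = 17, matching y values: 6, 13 (2 points).
  x = 5: rhs = 17, matching y values: 6, 13 (2 points).
  x = 6: rhs = 9, matching y values: 3, 16 (2 points).
  x = 7: rhs = 18, matching y values: none (0 points).
  x = 8: rhs = 12, matching y values: none (0 points).
  x = 9: rhs = 16, matching y values: 4, 15 (2 points).
  x = 10: rhs = 17, matching y values: 6, 13 (2 points).
  x = 11: rhs = 2, matching y values: none (0 points).
  x = 12: rhs = 15, matching y values: none (0 points).
  x = 13: rhs = 5, matching y values: 9, 10 (2 points).
  x = 14: rhs = 16, matching y values: 4, 15 (2 points).
  x = 15: rhs = 16, matching y values: 4, 15 (2 points).
  x = 16: rhs = 11, matching y values: 7, 12 (2 points).
  x = 17: rhs = 7, matching y values: 8, 11 (2 points).
  x = 18: rhs = 10, matching y values: none (0 points).
Total affine count: 26.
Full point count |E(F_19)| = 26 + 1 = 27.
Hasse bound: |27 − (19+1)| = |7| = 7 ≤ 2√19 ≈ 8.7178 ✓.


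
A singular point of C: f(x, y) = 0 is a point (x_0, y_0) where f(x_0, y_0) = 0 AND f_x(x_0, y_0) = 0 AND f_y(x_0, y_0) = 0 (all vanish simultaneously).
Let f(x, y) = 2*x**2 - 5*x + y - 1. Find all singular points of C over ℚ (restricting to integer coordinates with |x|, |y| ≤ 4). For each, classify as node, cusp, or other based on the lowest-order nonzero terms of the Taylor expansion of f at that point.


No singular points in the scanned grid; C is smooth there.

Compute partial derivatives:
  f_x = 4*x - 5.
  f_y = 1.
f_y = 1 is a nonzero constant, so f_y never vanishes: no point (x, y) can satisfy f = f_x = f_y = 0. In particular no (x, y) ∈ {−4, ..., 4}² is singular; the curve is smooth.


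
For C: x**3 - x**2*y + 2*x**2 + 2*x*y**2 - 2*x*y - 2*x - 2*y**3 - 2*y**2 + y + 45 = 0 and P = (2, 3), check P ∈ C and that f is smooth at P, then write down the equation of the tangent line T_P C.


Tangent line at P: 18*x - 49*y + 111 = 0.

Step 1: f(2, 3) = 0, so P lies on C.
Step 2: partial derivatives
  f_x(x, y) = 3*x**2 - 2*x*y + 4*x + 2*y**2 - 2*y - 2, f_y(x, y) = -x**2 + 4*x*y - 2*x - 6*y**2 - 4*y + 1.
  f_x(P) = 18, f_y(P) = -49 (gradient nonzero, so P is smooth).
Step 3: tangent line at P: 18·(x − 2) + -49·(y − 3) = 0.
Expanding: 18*x - 49*y + 111 = 0.


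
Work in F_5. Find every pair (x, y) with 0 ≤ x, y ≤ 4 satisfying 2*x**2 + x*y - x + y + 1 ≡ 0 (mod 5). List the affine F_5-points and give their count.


Affine F_5-points: {(0, 4), (1, 4), (2, 1), (3, 1)}; count = 4.

For each of the 25 pairs (x, y) ∈ F_5², evaluate f(x, y) mod 5. Record the zeros.
  x = 0: [0↦1, 1↦2, 2↦3, 3↦4, 4↦0]  zeros at y ∈ {4}
  x = 1: [0↦2, 1↦4, 2↦1, 3↦3, 4↦0]  zeros at y ∈ {4}
  x = 2: [0↦2, 1↦0, 2↦3, 3↦1, 4↦4]  zeros at y ∈ {1}
  x = 3: [0↦1, 1↦0, 2↦4, 3↦3, 4↦2]  zeros at y ∈ {1}
  x = 4: [0↦4, 1↦4, 2↦4, 3↦4, 4↦4]  zeros at y ∈ ∅
Collecting zeros: affine points = {(0, 4), (1, 4), (2, 1), (3, 1)}.
Total count |C(F_5)_aff| = 4.


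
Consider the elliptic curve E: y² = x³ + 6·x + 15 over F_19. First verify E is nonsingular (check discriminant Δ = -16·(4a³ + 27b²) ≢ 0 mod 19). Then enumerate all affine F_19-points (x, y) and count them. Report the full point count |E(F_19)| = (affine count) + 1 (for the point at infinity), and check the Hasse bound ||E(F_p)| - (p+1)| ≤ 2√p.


Affine points = {(2, 4), (2, 15), (6, 1), (6, 18), (7, 1), (7, 18), (8, 9), (8, 10), (9, 0), (10, 7), (10, 12), (11, 5), (11, 14)}; affine count = 13; |E(F_19)| = 14.

Discriminant check: Δ ∝ 4a³ + 27b² = 4·6³ + 27·15² = 4·216 + 27·225 ≡ 4 (mod 19). Nonzero ⇒ E is nonsingular.
For each x ∈ F_19, compute rhs = x³ + 6·x + 15 mod 19, then count y ∈ F_19 with y² ≡ rhs.
  x = 0: rhs = 15, matching y values: none (0 points).
  x = 1: rhs = 3, matching y values: none (0 points).
  x = 2: rhs = 16, matching y values: 4, 15 (2 points).
  x = 3: rhs = 3, matching y values: none (0 points).
  x = 4: rhs = 8, matching y values: none (0 points).
  x = 5: rhs = 18, matching y values: none (0 points).
  x = 6: rhs = 1, matching y values: 1, 18 (2 points).
  x = 7: rhs = 1, matching y values: 1, 18 (2 points).
  x = 8: rhs = 5, matching y values: 9, 10 (2 points).
  x = 9: rhs = 0, matching y values: 0 (1 points).
  x = 10: rhs = 11, matching y values: 7, 12 (2 points).
  x = 11: rhs = 6, matching y values: 5, 14 (2 points).
  x = 12: rhs = 10, matching y values: none (0 points).
  x = 13: rhs = 10, matching y values: none (0 points).
  x = 14: rhs = 12, matching y values: none (0 points).
  x = 15: rhs = 3, matching y values: none (0 points).
  x = 16: rhs = 8, matching y values: none (0 points).
  x = 17: rhs = 14, matching y values: none (0 points).
  x = 18: rhs = 8, matching y values: none (0 points).
Total affine count: 13.
Full point count |E(F_19)| = 13 + 1 = 14.
Hasse bound: |14 − (19+1)| = |-6| = 6 ≤ 2√19 ≈ 8.7178 ✓.


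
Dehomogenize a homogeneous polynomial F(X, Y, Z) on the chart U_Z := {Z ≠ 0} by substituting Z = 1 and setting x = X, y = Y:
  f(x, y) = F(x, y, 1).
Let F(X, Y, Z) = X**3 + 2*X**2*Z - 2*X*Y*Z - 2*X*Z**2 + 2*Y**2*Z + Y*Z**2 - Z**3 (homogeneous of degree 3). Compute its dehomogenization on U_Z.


f(x, y) = x**3 + 2*x**2 - 2*x*y - 2*x + 2*y**2 + y - 1

On U_Z we set Z = 1. Each monomial c·X^i·Y^j·Z^k in F becomes c·x^i·y^j·1^k = c·x^i·y^j.
Substituting Z = 1: F(X, Y, 1) = x**3 + 2*x**2 - 2*x*y - 2*x + 2*y**2 + y - 1.
Note: deg(f) ≤ deg(F) = 3; strict inequality happens when F is divisible by Z (lost terms).


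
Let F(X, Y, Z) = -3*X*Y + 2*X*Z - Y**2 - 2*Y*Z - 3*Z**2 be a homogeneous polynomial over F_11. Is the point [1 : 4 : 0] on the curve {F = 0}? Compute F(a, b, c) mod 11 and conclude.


F(1,4,0) ≡ 5 (mod 11); P is NOT on the curve.

Evaluate F(1, 4, 0) term-by-term (mod 11).
  -3*X*Y ↦ -3·1·4·1 = -12
  2*X*Z ↦ 2·1·1·0 = 0
  -Y**2 ↦ -1·1·16·1 = -16
  -2*Y*Z ↦ -2·1·4·0 = 0
  -3*Z**2 ↦ -3·1·1·0 = 0
Sum: F(1, 4, 0) = (-12) + (0) + (-16) + (0) + (0) = -28.
Reducing mod 11: -28 ≡ 5 (mod 11).
Since F(a, b, c) ≡ 5 ≠ 0 (mod 11), P does NOT lie on the curve.


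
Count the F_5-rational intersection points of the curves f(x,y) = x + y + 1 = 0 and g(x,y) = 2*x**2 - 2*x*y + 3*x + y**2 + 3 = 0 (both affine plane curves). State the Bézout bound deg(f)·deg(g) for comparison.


Common zeros: {(3, 1)}; count = 1; Bézout bound = 2.

deg(f) = 1, deg(g) = 2, so Bézout bound = 2.
Scan x ∈ F_5. For each x, list the y ∈ F_5 with f(x, y) ≡ 0 and those with g(x, y) ≡ 0 (mod 5); the common zeros in that column are the intersection.
  x = 0: f ≡ 0 at y ∈ {4}; g ≡ 0 at y ∈ ∅; common: ∅.
  x = 1: f ≡ 0 at y ∈ {3}; g ≡ 0 at y ∈ ∅; common: ∅.
  x = 2: f ≡ 0 at y ∈ {2}; g ≡ 0 at y ∈ ∅; common: ∅.
  x = 3: f ≡ 0 at y ∈ {1}; g ≡ 0 at y ∈ {0, 1}; common: {1}.
  x = 4: f ≡ 0 at y ∈ {0}; g ≡ 0 at y ∈ {1, 2}; common: ∅.
Collecting: common zeros = {(3, 1)}, so the count is 1.
Comparison with the Bézout bound: 1 ≤ 2 = deg(f)·deg(g), as expected for curves with no common component (the affine F_5-count falls short of the bound because intersections may lie at infinity, over extension fields, or carry multiplicity).


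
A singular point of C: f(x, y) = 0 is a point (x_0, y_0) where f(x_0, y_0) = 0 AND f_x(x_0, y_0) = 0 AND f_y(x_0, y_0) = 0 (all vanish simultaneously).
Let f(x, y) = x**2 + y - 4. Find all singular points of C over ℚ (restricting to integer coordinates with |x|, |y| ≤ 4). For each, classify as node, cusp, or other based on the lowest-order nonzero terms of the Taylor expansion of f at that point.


No singular points in the scanned grid; C is smooth there.

Compute partial derivatives:
  f_x = 2*x.
  f_y = 1.
f_y = 1 is a nonzero constant, so f_y never vanishes: no point (x, y) can satisfy f = f_x = f_y = 0. In particular no (x, y) ∈ {−4, ..., 4}² is singular; the curve is smooth.


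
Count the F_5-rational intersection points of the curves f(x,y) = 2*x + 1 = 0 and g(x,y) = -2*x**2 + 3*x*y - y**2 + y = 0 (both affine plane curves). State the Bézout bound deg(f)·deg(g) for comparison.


Common zeros: ∅; count = 0; Bézout bound = 2.

deg(f) = 1, deg(g) = 2, so Bézout bound = 2.
Scan x ∈ F_5. For each x, list the y ∈ F_5 with f(x, y) ≡ 0 and those with g(x, y) ≡ 0 (mod 5); the common zeros in that column are the intersection.
  x = 0: f ≡ 0 at y ∈ ∅; g ≡ 0 at y ∈ {0, 1}; common: ∅.
  x = 1: f ≡ 0 at y ∈ ∅; g ≡ 0 at y ∈ ∅; common: ∅.
  x = 2: f ≡ 0 at y ∈ {0, 1, 2, 3, 4}; g ≡ 0 at y ∈ ∅; common: ∅.
  x = 3: f ≡ 0 at y ∈ ∅; g ≡ 0 at y ∈ ∅; common: ∅.
  x = 4: f ≡ 0 at y ∈ ∅; g ≡ 0 at y ∈ {1, 2}; common: ∅.
Collecting: common zeros = ∅, so the count is 0.
Comparison with the Bézout bound: 0 ≤ 2 = deg(f)·deg(g), as expected for curves with no common component (the affine F_5-count falls short of the bound because intersections may lie at infinity, over extension fields, or carry multiplicity).


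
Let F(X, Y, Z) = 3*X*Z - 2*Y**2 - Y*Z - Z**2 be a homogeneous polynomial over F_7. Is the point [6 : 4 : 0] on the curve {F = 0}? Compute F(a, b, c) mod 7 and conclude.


F(6,4,0) ≡ 3 (mod 7); P is NOT on the curve.

Evaluate F(6, 4, 0) term-by-term (mod 7).
  3*X*Z ↦ 3·6·1·0 = 0
  -2*Y**2 ↦ -2·1·16·1 = -32
  -Y*Z ↦ -1·1·4·0 = 0
  -Z**2 ↦ -1·1·1·0 = 0
Sum: F(6, 4, 0) = (0) + (-32) + (0) + (0) = -32.
Reducing mod 7: -32 ≡ 3 (mod 7).
Since F(a, b, c) ≡ 3 ≠ 0 (mod 7), P does NOT lie on the curve.


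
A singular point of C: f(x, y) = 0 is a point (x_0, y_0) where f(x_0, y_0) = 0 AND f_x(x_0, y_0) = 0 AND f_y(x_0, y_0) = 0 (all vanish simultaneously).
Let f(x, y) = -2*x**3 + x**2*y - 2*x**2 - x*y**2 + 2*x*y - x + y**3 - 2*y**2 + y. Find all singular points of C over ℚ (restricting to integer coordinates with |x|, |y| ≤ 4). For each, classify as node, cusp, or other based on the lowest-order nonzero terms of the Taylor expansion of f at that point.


Singular points: {(0, 1)}; classification: node.

Compute partial derivatives:
  f_x = -6*x**2 + 2*x*y - 4*x - y**2 + 2*y - 1.
  f_y = x**2 - 2*x*y + 2*x + 3*y**2 - 4*y + 1.
Scan x_0 ∈ {−4, ..., 4}. For each x_0, f_y(x_0, y) is a polynomial in y; find its integer roots y ∈ {−4, ..., 4}, then test f_x and f at those candidates.
  x = -4: f_y(-4, y) = 3*y**2 + 4*y + 9; no integer root y with |y| ≤ 4.
  x = -3: f_y(-3, y) = 3*y**2 + 2*y + 4; no integer root y with |y| ≤ 4.
  x = -2: f_y(-2, y) = 3*y**2 + 1; no integer root y with |y| ≤ 4.
  x = -1: f_y(-1, y) = 3*y**2 - 2*y; vanishes at y ∈ {0}. (-1, 0): f_x = -3 ≠ 0.
  x = 0: f_y(0, y) = 3*y**2 - 4*y + 1; vanishes at y ∈ {1}. (0, 1): f_x = 0, f = 0 — SINGULAR.
  x = 1: f_y(1, y) = 3*y**2 - 6*y + 4; no integer root y with |y| ≤ 4.
  x = 2: f_y(2, y) = 3*y**2 - 8*y + 9; no integer root y with |y| ≤ 4.
  x = 3: f_y(3, y) = 3*y**2 - 10*y + 16; no integer root y with |y| ≤ 4.
  x = 4: f_y(4, y) = 3*y**2 - 12*y + 25; no integer root y with |y| ≤ 4.
Only singular point on the grid: (0, 1).
Classify: substitute x = 0 + u, y = 1 + v and expand: f = -2*u**3 + u**2*v - u**2 - u*v**2 + v**3 + v**2.
No constant or linear terms (consistent with a singular point). Quadratic part: -u**2 + v**2. Cubic part: -2*u**3 + u**2*v - u*v**2 + v**3.
The quadratic part v**2 - u**2 = (v − u)(v + u) splits into two distinct linear factors, so there are two distinct tangent lines y − 1 = ±(x − 0) — this is a node (ordinary double point).
Classification: node.


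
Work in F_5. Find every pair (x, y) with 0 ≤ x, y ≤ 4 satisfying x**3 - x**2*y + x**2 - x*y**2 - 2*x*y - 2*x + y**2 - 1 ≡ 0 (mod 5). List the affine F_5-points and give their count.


Affine F_5-points: {(0, 1), (0, 4), (1, 3)}; count = 3.

For each of the 25 pairs (x, y) ∈ F_5², evaluate f(x, y) mod 5. Record the zeros.
  x = 0: [0↦4, 1↦0, 2↦3, 3↦3, 4↦0]  zeros at y ∈ {1, 4}
  x = 1: [0↦4, 1↦1, 2↦3, 3↦0, 4↦2]  zeros at y ∈ {3}
  x = 2: [0↦2, 1↦3, 2↦2, 3↦4, 4↦4]  zeros at y ∈ ∅
  x = 3: [0↦4, 1↦2, 2↦1, 3↦1, 4↦2]  zeros at y ∈ ∅
  x = 4: [0↦1, 1↦4, 2↦1, 3↦2, 4↦2]  zeros at y ∈ ∅
Collecting zeros: affine points = {(0, 1), (0, 4), (1, 3)}.
Total count |C(F_5)_aff| = 3.


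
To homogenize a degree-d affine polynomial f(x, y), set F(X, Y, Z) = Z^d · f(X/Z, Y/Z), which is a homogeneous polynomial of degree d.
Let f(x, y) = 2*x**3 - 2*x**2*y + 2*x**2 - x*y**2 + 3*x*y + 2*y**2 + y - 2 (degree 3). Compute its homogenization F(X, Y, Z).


F(X, Y, Z) = 2*X**3 - 2*X**2*Y + 2*X**2*Z - X*Y**2 + 3*X*Y*Z + 2*Y**2*Z + Y*Z**2 - 2*Z**3

deg(f) = 3.
Substitute x = X/Z, y = Y/Z into f, then multiply by Z^3.
  monomial 2·x^3·y^0 ↦ 2·X^3·Y^0·Z^0.
  monomial -2·x^2·y^1 ↦ -2·X^2·Y^1·Z^0.
  monomial 2·x^2·y^0 ↦ 2·X^2·Y^0·Z^1.
  monomial -1·x^1·y^2 ↦ -1·X^1·Y^2·Z^0.
  monomial 3·x^1·y^1 ↦ 3·X^1·Y^1·Z^1.
  monomial 2·x^0·y^2 ↦ 2·X^0·Y^2·Z^1.
  monomial 1·x^0·y^1 ↦ 1·X^0·Y^1·Z^2.
  monomial -2·x^0·y^0 ↦ -2·X^0·Y^0·Z^3.
Collecting: F(X, Y, Z) = 2*X**3 - 2*X**2*Y + 2*X**2*Z - X*Y**2 + 3*X*Y*Z + 2*Y**2*Z + Y*Z**2 - 2*Z**3.


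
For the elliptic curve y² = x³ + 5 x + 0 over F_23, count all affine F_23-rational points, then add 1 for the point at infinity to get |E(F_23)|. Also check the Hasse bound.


Affine points = {(0, 0), (1, 11), (1, 12), (2, 8), (2, 15), (5, 9), (5, 14), (6, 4), (6, 19), (8, 0), (11, 11), (11, 12), (13, 10), (13, 13), (14, 10), (14, 13), (15, 0), (16, 6), (16, 17), (19, 10), (19, 13), (20, 2), (20, 21)}; affine count = 23; |E(F_23)| = 24.

Discriminant check: Δ ∝ 4a³ + 27b² = 4·5³ + 27·0² = 4·125 + 27·0 ≡ 17 (mod 23). Nonzero ⇒ E is nonsingular.
For each x ∈ F_23, compute rhs = x³ + 5·x + 0 mod 23, then count y ∈ F_23 with y² ≡ rhs.
  x = 0: rhs = 0, matching y values: 0 (1 points).
  x = 1: rhs = 6, matching y values: 11, 12 (2 points).
  x = 2: rhs = 18, matching y values: 8, 15 (2 points).
  x = 3: rhs = 19, matching y values: none (0 points).
  x = 4: rhs = 15, matching y values: none (0 points).
  x = 5: rhs = 12, matching y values: 9, 14 (2 points).
  x = 6: rhs = 16, matching y values: 4, 19 (2 points).
  x = 7: rhs = 10, matching y values: none (0 points).
  x = 8: rhs = 0, matching y values: 0 (1 points).
  x = 9: rhs = 15, matching y values: none (0 points).
  x = 10: rhs = 15, matching y values: none (0 points).
  x = 11: rhs = 6, matching y values: 11, 12 (2 points).
  x = 12: rhs = 17, matching y values: none (0 points).
  x = 13: rhs = 8, matching y values: 10, 13 (2 points).
  x = 14: rhs = 8, matching y values: 10, 13 (2 points).
  x = 15: rhs = 0, matching y values: 0 (1 points).
  x = 16: rhs = 13, matching y values: 6, 17 (2 points).
  x = 17: rhs = 7, matching y values: none (0 points).
  x = 18: rhs = 11, matching y values: none (0 points).
  x = 19: rhs = 8, matching y values: 10, 13 (2 points).
  x = 20: rhs = 4, matching y values: 2, 21 (2 points).
  x = 21: rhs = 5, matching y values: none (0 points).
  x = 22: rhs = 17, matching y values: none (0 points).
Total affine count: 23.
Full point count |E(F_23)| = 23 + 1 = 24.
Hasse bound: |24 − (23+1)| = |0| = 0 ≤ 2√23 ≈ 9.5917 ✓.


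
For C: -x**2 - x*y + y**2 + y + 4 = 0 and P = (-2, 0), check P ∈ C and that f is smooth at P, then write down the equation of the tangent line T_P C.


Tangent line at P: 4*x + 3*y + 8 = 0.

Step 1: f(-2, 0) = 0, so P lies on C.
Step 2: partial derivatives
  f_x(x, y) = -2*x - y, f_y(x, y) = -x + 2*y + 1.
  f_x(P) = 4, f_y(P) = 3 (gradient nonzero, so P is smooth).
Step 3: tangent line at P: 4·(x − -2) + 3·(y − 0) = 0.
Expanding: 4*x + 3*y + 8 = 0.


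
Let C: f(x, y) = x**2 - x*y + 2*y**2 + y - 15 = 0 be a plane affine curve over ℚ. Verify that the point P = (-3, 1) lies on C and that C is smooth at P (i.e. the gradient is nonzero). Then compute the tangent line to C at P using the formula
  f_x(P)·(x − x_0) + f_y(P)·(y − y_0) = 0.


Tangent line at P: -7*x + 8*y - 29 = 0.

Step 1: f(-3, 1) = 0, so P lies on C.
Step 2: partial derivatives
  f_x(x, y) = 2*x - y, f_y(x, y) = -x + 4*y + 1.
  f_x(P) = -7, f_y(P) = 8 (gradient nonzero, so P is smooth).
Step 3: tangent line at P: -7·(x − -3) + 8·(y − 1) = 0.
Expanding: -7*x + 8*y - 29 = 0.


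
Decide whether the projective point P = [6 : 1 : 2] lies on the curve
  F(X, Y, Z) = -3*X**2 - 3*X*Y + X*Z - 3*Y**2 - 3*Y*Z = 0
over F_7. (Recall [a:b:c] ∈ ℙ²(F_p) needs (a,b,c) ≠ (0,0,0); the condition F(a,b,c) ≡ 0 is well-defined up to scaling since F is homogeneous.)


F(6,1,2) ≡ 3 (mod 7); P is NOT on the curve.

Evaluate F(6, 1, 2) term-by-term (mod 7).
  -3*X**2 ↦ -3·36·1·1 = -108
  -3*X*Y ↦ -3·6·1·1 = -18
  X*Z ↦ 1·6·1·2 = 12
  -3*Y**2 ↦ -3·1·1·1 = -3
  -3*Y*Z ↦ -3·1·1·2 = -6
Sum: F(6, 1, 2) = (-108) + (-18) + (12) + (-3) + (-6) = -123.
Reducing mod 7: -123 ≡ 3 (mod 7).
Since F(a, b, c) ≡ 3 ≠ 0 (mod 7), P does NOT lie on the curve.


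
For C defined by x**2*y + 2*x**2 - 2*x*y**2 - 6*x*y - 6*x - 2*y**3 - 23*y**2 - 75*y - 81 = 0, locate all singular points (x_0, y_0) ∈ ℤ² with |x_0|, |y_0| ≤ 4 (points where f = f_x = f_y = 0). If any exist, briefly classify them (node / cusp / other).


Singular points: {(-3, -3)}; classification: node.

Compute partial derivatives:
  f_x = 2*x*y + 4*x - 2*y**2 - 6*y - 6.
  f_y = x**2 - 4*x*y - 6*x - 6*y**2 - 46*y - 75.
Scan x_0 ∈ {−4, ..., 4}. For each x_0, f_y(x_0, y) is a polynomial in y; find its integer roots y ∈ {−4, ..., 4}, then test f_x and f at those candidates.
  x = -4: f_y(-4, y) = -6*y**2 - 30*y - 35; no integer root y with |y| ≤ 4.
  x = -3: f_y(-3, y) = -6*y**2 - 34*y - 48; vanishes at y ∈ {-3}. (-3, -3): f_x = 0, f = 0 — SINGULAR.
  x = -2: f_y(-2, y) = -6*y**2 - 38*y - 59; no integer root y with |y| ≤ 4.
  x = -1: f_y(-1, y) = -6*y**2 - 42*y - 68; no integer root y with |y| ≤ 4.
  x = 0: f_y(0, y) = -6*y**2 - 46*y - 75; no integer root y with |y| ≤ 4.
  x = 1: f_y(1, y) = -6*y**2 - 50*y - 80; no integer root y with |y| ≤ 4.
  x = 2: f_y(2, y) = -6*y**2 - 54*y - 83; no integer root y with |y| ≤ 4.
  x = 3: f_y(3, y) = -6*y**2 - 58*y - 84; no integer root y with |y| ≤ 4.
  x = 4: f_y(4, y) = -6*y**2 - 62*y - 83; no integer root y with |y| ≤ 4.
Only singular point on the grid: (-3, -3).
Classify: substitute x = -3 + u, y = -3 + v and expand: f = u**2*v - u**2 - 2*u*v**2 - 2*v**3 + v**2.
No constant or linear terms (consistent with a singular point). Quadratic part: -u**2 + v**2. Cubic part: u**2*v - 2*u*v**2 - 2*v**3.
The quadratic part v**2 - u**2 = (v − u)(v + u) splits into two distinct linear factors, so there are two distinct tangent lines y − -3 = ±(x − -3) — this is a node (ordinary double point).
Classification: node.


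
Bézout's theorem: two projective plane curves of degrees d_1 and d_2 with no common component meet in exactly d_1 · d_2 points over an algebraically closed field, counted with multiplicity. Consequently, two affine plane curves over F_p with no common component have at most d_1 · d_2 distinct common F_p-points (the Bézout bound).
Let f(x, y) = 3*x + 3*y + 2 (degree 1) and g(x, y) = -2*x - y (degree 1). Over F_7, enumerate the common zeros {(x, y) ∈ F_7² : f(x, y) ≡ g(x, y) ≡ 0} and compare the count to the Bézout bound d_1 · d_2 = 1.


Common zeros: {(3, 1)}; count = 1; Bézout bound = 1.

deg(f) = 1, deg(g) = 1, so Bézout bound = 1.
Scan x ∈ F_7. For each x, list the y ∈ F_7 with f(x, y) ≡ 0 and those with g(x, y) ≡ 0 (mod 7); the common zeros in that column are the intersection.
  x = 0: f ≡ 0 at y ∈ {4}; g ≡ 0 at y ∈ {0}; common: ∅.
  x = 1: f ≡ 0 at y ∈ {3}; g ≡ 0 at y ∈ {5}; common: ∅.
  x = 2: f ≡ 0 at y ∈ {2}; g ≡ 0 at y ∈ {3}; common: ∅.
  x = 3: f ≡ 0 at y ∈ {1}; g ≡ 0 at y ∈ {1}; common: {1}.
  x = 4: f ≡ 0 at y ∈ {0}; g ≡ 0 at y ∈ {6}; common: ∅.
  x = 5: f ≡ 0 at y ∈ {6}; g ≡ 0 at y ∈ {4}; common: ∅.
  x = 6: f ≡ 0 at y ∈ {5}; g ≡ 0 at y ∈ {2}; common: ∅.
Collecting: common zeros = {(3, 1)}, so the count is 1.
Comparison with the Bézout bound: 1 ≤ 1 = deg(f)·deg(g), as expected for curves with no common component (the bound is attained).


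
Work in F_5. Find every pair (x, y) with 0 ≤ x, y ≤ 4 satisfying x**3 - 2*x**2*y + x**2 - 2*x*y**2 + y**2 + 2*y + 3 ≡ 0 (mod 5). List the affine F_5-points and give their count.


Affine F_5-points: {(1, 0), (2, 0), (2, 3), (3, 4), (4, 2), (4, 3)}; count = 6.

For each of the 25 pairs (x, y) ∈ F_5², evaluate f(x, y) mod 5. Record the zeros.
  x = 0: [0↦3, 1↦1, 2↦1, 3↦3, 4↦2]  zeros at y ∈ ∅
  x = 1: [0↦0, 1↦4, 2↦1, 3↦1, 4↦4]  zeros at y ∈ {0}
  x = 2: [0↦0, 1↦1, 2↦1, 3↦0, 4↦3]  zeros at y ∈ {0, 3}
  x = 3: [0↦4, 1↦3, 2↦2, 3↦1, 4↦0]  zeros at y ∈ {4}
  x = 4: [0↦3, 1↦1, 2↦0, 3↦0, 4↦1]  zeros at y ∈ {2, 3}
Collecting zeros: affine points = {(1, 0), (2, 0), (2, 3), (3, 4), (4, 2), (4, 3)}.
Total count |C(F_5)_aff| = 6.


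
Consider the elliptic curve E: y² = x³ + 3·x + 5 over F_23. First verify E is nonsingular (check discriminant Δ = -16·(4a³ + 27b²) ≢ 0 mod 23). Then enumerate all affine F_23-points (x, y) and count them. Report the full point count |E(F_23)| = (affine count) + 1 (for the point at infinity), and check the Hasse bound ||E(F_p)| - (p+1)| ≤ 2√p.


Affine points = {(1, 3), (1, 20), (3, 8), (3, 15), (4, 9), (4, 14), (6, 3), (6, 20), (7, 1), (7, 22), (8, 9), (8, 14), (9, 5), (9, 18), (10, 0), (11, 9), (11, 14), (14, 10), (14, 13), (16, 3), (16, 20), (17, 1), (17, 22), (18, 7), (18, 16), (22, 1), (22, 22)}; affine count = 27; |E(F_23)| = 28.

Discriminant check: Δ ∝ 4a³ + 27b² = 4·3³ + 27·5² = 4·27 + 27·25 ≡ 1 (mod 23). Nonzero ⇒ E is nonsingular.
For each x ∈ F_23, compute rhs = x³ + 3·x + 5 mod 23, then count y ∈ F_23 with y² ≡ rhs.
  x = 0: rhs = 5, matching y values: none (0 points).
  x = 1: rhs = 9, matching y values: 3, 20 (2 points).
  x = 2: rhs = 19, matching y values: none (0 points).
  x = 3: rhs = 18, matching y values: 8, 15 (2 points).
  x = 4: rhs = 12, matching y values: 9, 14 (2 points).
  x = 5: rhs = 7, matching y values: none (0 points).
  x = 6: rhs = 9, matching y values: 3, 20 (2 points).
  x = 7: rhs = 1, matching y values: 1, 22 (2 points).
  x = 8: rhs = 12, matching y values: 9, 14 (2 points).
  x = 9: rhs = 2, matching y values: 5, 18 (2 points).
  x = 10: rhs = 0, matching y values: 0 (1 points).
  x = 11: rhs = 12, matching y values: 9, 14 (2 points).
  x = 12: rhs = 21, matching y values: none (0 points).
  x = 13: rhs = 10, matching y values: none (0 points).
  x = 14: rhs = 8, matching y values: 10, 13 (2 points).
  x = 15: rhs = 21, matching y values: none (0 points).
  x = 16: rhs = 9, matching y values: 3, 20 (2 points).
  x = 17: rhs = 1, matching y values: 1, 22 (2 points).
  x = 18: rhs = 3, matching y values: 7, 16 (2 points).
  x = 19: rhs = 21, matching y values: none (0 points).
  x = 20: rhs = 15, matching y values: none (0 points).
  x = 21: rhs = 14, matching y values: none (0 points).
  x = 22: rhs = 1, matching y values: 1, 22 (2 points).
Total affine count: 27.
Full point count |E(F_23)| = 27 + 1 = 28.
Hasse bound: |28 − (23+1)| = |4| = 4 ≤ 2√23 ≈ 9.5917 ✓.


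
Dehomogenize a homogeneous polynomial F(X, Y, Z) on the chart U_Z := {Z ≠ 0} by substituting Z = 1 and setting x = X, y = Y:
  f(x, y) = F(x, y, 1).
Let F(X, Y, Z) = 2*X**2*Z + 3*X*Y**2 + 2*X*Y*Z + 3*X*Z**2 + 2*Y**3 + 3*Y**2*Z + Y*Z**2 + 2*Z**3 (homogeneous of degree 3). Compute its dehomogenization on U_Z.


f(x, y) = 2*x**2 + 3*x*y**2 + 2*x*y + 3*x + 2*y**3 + 3*y**2 + y + 2

On U_Z we set Z = 1. Each monomial c·X^i·Y^j·Z^k in F becomes c·x^i·y^j·1^k = c·x^i·y^j.
Substituting Z = 1: F(X, Y, 1) = 2*x**2 + 3*x*y**2 + 2*x*y + 3*x + 2*y**3 + 3*y**2 + y + 2.
Note: deg(f) ≤ deg(F) = 3; strict inequality happens when F is divisible by Z (lost terms).


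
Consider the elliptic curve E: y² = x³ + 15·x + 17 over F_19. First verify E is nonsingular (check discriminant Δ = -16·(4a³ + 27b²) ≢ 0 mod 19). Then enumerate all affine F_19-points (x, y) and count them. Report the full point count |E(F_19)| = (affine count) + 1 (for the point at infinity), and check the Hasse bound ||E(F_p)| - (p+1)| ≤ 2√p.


Affine points = {(0, 6), (0, 13), (2, 6), (2, 13), (6, 0), (7, 3), (7, 16), (9, 8), (9, 11), (12, 5), (12, 14), (14, 8), (14, 11), (15, 8), (15, 11), (17, 6), (17, 13), (18, 1), (18, 18)}; affine count = 19; |E(F_19)| = 20.

Discriminant check: Δ ∝ 4a³ + 27b² = 4·15³ + 27·17² = 4·3375 + 27·289 ≡ 4 (mod 19). Nonzero ⇒ E is nonsingular.
For each x ∈ F_19, compute rhs = x³ + 15·x + 17 mod 19, then count y ∈ F_19 with y² ≡ rhs.
  x = 0: rhs = 17, matching y values: 6, 13 (2 points).
  x = 1: rhs = 14, matching y values: none (0 points).
  x = 2: rhs = 17, matching y values: 6, 13 (2 points).
  x = 3: rhs = 13, matching y values: none (0 points).
  x = 4: rhs = 8, matching y values: none (0 points).
  x = 5: rhs = 8, matching y values: none (0 points).
  x = 6: rhs = 0, matching y values: 0 (1 points).
  x = 7: rhs = 9, matching y values: 3, 16 (2 points).
  x = 8: rhs = 3, matching y values: none (0 points).
  x = 9: rhs = 7, matching y values: 8, 11 (2 points).
  x = 10: rhs = 8, matching y values: none (0 points).
  x = 11: rhs = 12, matching y values: none (0 points).
  x = 12: rhs = 6, matching y values: 5, 14 (2 points).
  x = 13: rhs = 15, matching y values: none (0 points).
  x = 14: rhs = 7, matching y values: 8, 11 (2 points).
  x = 15: rhs = 7, matching y values: 8, 11 (2 points).
  x = 16: rhs = 2, matching y values: none (0 points).
  x = 17: rhs = 17, matching y values: 6, 13 (2 points).
  x = 18: rhs = 1, matching y values: 1, 18 (2 points).
Total affine count: 19.
Full point count |E(F_19)| = 19 + 1 = 20.
Hasse bound: |20 − (19+1)| = |0| = 0 ≤ 2√19 ≈ 8.7178 ✓.


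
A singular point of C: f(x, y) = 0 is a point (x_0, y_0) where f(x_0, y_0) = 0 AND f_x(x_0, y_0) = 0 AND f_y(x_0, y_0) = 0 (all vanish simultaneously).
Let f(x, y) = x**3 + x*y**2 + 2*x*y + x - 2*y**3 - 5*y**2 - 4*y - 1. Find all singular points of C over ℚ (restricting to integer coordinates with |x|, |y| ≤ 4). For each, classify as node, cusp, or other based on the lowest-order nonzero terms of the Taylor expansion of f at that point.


Singular points: {(0, -1)}; classification: cusp.

Compute partial derivatives:
  f_x = 3*x**2 + y**2 + 2*y + 1.
  f_y = 2*x*y + 2*x - 6*y**2 - 10*y - 4.
Scan x_0 ∈ {−4, ..., 4}. For each x_0, f_y(x_0, y) is a polynomial in y; find its integer roots y ∈ {−4, ..., 4}, then test f_x and f at those candidates.
  x = -4: f_y(-4, y) = -6*y**2 - 18*y - 12; vanishes at y ∈ {-2, -1}. (-4, -2): f_x = 49 ≠ 0; (-4, -1): f_x = 48 ≠ 0.
  x = -3: f_y(-3, y) = -6*y**2 - 16*y - 10; vanishes at y ∈ {-1}. (-3, -1): f_x = 27 ≠ 0.
  x = -2: f_y(-2, y) = -6*y**2 - 14*y - 8; vanishes at y ∈ {-1}. (-2, -1): f_x = 12 ≠ 0.
  x = -1: f_y(-1, y) = -6*y**2 - 12*y - 6; vanishes at y ∈ {-1}. (-1, -1): f_x = 3 ≠ 0.
  x = 0: f_y(0, y) = -6*y**2 - 10*y - 4; vanishes at y ∈ {-1}. (0, -1): f_x = 0, f = 0 — SINGULAR.
  x = 1: f_y(1, y) = -6*y**2 - 8*y - 2; vanishes at y ∈ {-1}. (1, -1): f_x = 3 ≠ 0.
  x = 2: f_y(2, y) = -6*y**2 - 6*y; vanishes at y ∈ {-1, 0}. (2, -1): f_x = 12 ≠ 0; (2, 0): f_x = 13 ≠ 0.
  x = 3: f_y(3, y) = -6*y**2 - 4*y + 2; vanishes at y ∈ {-1}. (3, -1): f_x = 27 ≠ 0.
  x = 4: f_y(4, y) = -6*y**2 - 2*y + 4; vanishes at y ∈ {-1}. (4, -1): f_x = 48 ≠ 0.
Only singular point on the grid: (0, -1).
Classify: substitute x = 0 + u, y = -1 + v and expand: f = u**3 + u*v**2 - 2*v**3 + v**2.
No constant or linear terms (consistent with a singular point). Quadratic part: v**2. Cubic part: u**3 + u*v**2 - 2*v**3.
The quadratic part v**2 is a perfect square, so there is a single (double) tangent line v = 0, i.e. y = -1. Restricting the cubic part to that line (v = 0) leaves u**3 ≠ 0, so f is not divisible by v and the branch is v² ≈ -u**3 to lowest order — this is a cusp.
Classification: cusp.


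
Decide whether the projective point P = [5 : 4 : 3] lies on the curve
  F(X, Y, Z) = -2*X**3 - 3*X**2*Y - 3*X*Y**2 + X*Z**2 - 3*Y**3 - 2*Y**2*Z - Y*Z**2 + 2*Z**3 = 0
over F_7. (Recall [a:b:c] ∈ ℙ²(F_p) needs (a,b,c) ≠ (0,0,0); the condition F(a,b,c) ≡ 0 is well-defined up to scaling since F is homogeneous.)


F(5,4,3) ≡ 0 (mod 7); P is on the curve.

Evaluate F(5, 4, 3) term-by-term (mod 7).
  -2*X**3 ↦ -2·125·1·1 = -250
  -3*X**2*Y ↦ -3·25·4·1 = -300
  -3*X*Y**2 ↦ -3·5·16·1 = -240
  X*Z**2 ↦ 1·5·1·9 = 45
  -3*Y**3 ↦ -3·1·64·1 = -192
  -2*Y**2*Z ↦ -2·1·16·3 = -96
  -Y*Z**2 ↦ -1·1·4·9 = -36
  2*Z**3 ↦ 2·1·1·27 = 54
Sum: F(5, 4, 3) = (-250) + (-300) + (-240) + (45) + (-192) + (-96) + (-36) + (54) = -1015.
Reducing mod 7: -1015 ≡ 0 (mod 7).
Since F(a, b, c) ≡ 0 (mod 7), P lies on the curve.


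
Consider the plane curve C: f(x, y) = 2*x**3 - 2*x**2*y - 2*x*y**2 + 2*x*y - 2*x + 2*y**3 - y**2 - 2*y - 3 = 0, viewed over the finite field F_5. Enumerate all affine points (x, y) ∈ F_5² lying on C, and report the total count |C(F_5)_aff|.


Affine F_5-points: {(0, 2), (2, 1), (2, 3), (3, 0), (3, 2), (3, 4), (4, 2)}; count = 7.

For each of the 25 pairs (x, y) ∈ F_5², evaluate f(x, y) mod 5. Record the zeros.
  x = 0: [0↦2, 1↦1, 2↦0, 3↦1, 4↦1]  zeros at y ∈ {2}
  x = 1: [0↦2, 1↦4, 2↦2, 3↦3, 4↦4]  zeros at y ∈ ∅
  x = 2: [0↦4, 1↦0, 2↦3, 3↦0, 4↦3]  zeros at y ∈ {1, 3}
  x = 3: [0↦0, 1↦1, 2↦0, 3↦4, 4↦0]  zeros at y ∈ {0, 2, 4}
  x = 4: [0↦2, 1↦4, 2↦0, 3↦2, 4↦2]  zeros at y ∈ {2}
Collecting zeros: affine points = {(0, 2), (2, 1), (2, 3), (3, 0), (3, 2), (3, 4), (4, 2)}.
Total count |C(F_5)_aff| = 7.


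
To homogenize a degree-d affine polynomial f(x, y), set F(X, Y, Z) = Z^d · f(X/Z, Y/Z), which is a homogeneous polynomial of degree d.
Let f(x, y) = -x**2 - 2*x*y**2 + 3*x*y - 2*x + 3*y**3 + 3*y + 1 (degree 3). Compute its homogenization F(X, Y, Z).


F(X, Y, Z) = -X**2*Z - 2*X*Y**2 + 3*X*Y*Z - 2*X*Z**2 + 3*Y**3 + 3*Y*Z**2 + Z**3

deg(f) = 3.
Substitute x = X/Z, y = Y/Z into f, then multiply by Z^3.
  monomial -1·x^2·y^0 ↦ -1·X^2·Y^0·Z^1.
  monomial -2·x^1·y^2 ↦ -2·X^1·Y^2·Z^0.
  monomial 3·x^1·y^1 ↦ 3·X^1·Y^1·Z^1.
  monomial -2·x^1·y^0 ↦ -2·X^1·Y^0·Z^2.
  monomial 3·x^0·y^3 ↦ 3·X^0·Y^3·Z^0.
  monomial 3·x^0·y^1 ↦ 3·X^0·Y^1·Z^2.
  monomial 1·x^0·y^0 ↦ 1·X^0·Y^0·Z^3.
Collecting: F(X, Y, Z) = -X**2*Z - 2*X*Y**2 + 3*X*Y*Z - 2*X*Z**2 + 3*Y**3 + 3*Y*Z**2 + Z**3.


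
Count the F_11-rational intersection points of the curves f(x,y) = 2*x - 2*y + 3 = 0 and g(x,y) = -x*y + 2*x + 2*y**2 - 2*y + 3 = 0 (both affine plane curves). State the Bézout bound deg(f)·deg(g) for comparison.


Common zeros: {(4, 0), (8, 4)}; count = 2; Bézout bound = 2.

deg(f) = 1, deg(g) = 2, so Bézout bound = 2.
Scan x ∈ F_11. For each x, list the y ∈ F_11 with f(x, y) ≡ 0 and those with g(x, y) ≡ 0 (mod 11); the common zeros in that column are the intersection.
  x = 0: f ≡ 0 at y ∈ {7}; g ≡ 0 at y ∈ ∅; common: ∅.
  x = 1: f ≡ 0 at y ∈ {8}; g ≡ 0 at y ∈ ∅; common: ∅.
  x = 2: f ≡ 0 at y ∈ {9}; g ≡ 0 at y ∈ {6, 7}; common: ∅.
  x = 3: f ≡ 0 at y ∈ {10}; g ≡ 0 at y ∈ ∅; common: ∅.
  x = 4: f ≡ 0 at y ∈ {0}; g ≡ 0 at y ∈ {0, 3}; common: {0}.
  x = 5: f ≡ 0 at y ∈ {1}; g ≡ 0 at y ∈ {10}; common: ∅.
  x = 6: f ≡ 0 at y ∈ {2}; g ≡ 0 at y ∈ ∅; common: ∅.
  x = 7: f ≡ 0 at y ∈ {3}; g ≡ 0 at y ∈ {5}; common: ∅.
  x = 8: f ≡ 0 at y ∈ {4}; g ≡ 0 at y ∈ {1, 4}; common: {4}.
  x = 9: f ≡ 0 at y ∈ {5}; g ≡ 0 at y ∈ ∅; common: ∅.
  x = 10: f ≡ 0 at y ∈ {6}; g ≡ 0 at y ∈ {8, 9}; common: ∅.
Collecting: common zeros = {(4, 0), (8, 4)}, so the count is 2.
Comparison with the Bézout bound: 2 ≤ 2 = deg(f)·deg(g), as expected for curves with no common component (the bound is attained).


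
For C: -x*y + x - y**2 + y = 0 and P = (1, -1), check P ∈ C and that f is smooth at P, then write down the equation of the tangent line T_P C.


Tangent line at P: 2*x + 2*y = 0.

Step 1: f(1, -1) = 0, so P lies on C.
Step 2: partial derivatives
  f_x(x, y) = 1 - y, f_y(x, y) = -x - 2*y + 1.
  f_x(P) = 2, f_y(P) = 2 (gradient nonzero, so P is smooth).
Step 3: tangent line at P: 2·(x − 1) + 2·(y − -1) = 0.
Expanding: 2*x + 2*y = 0.


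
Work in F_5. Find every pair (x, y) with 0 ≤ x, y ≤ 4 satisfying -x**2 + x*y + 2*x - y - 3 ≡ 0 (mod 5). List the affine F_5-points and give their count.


Affine F_5-points: {(0, 2), (2, 3), (3, 3), (4, 2)}; count = 4.

For each of the 25 pairs (x, y) ∈ F_5², evaluate f(x, y) mod 5. Record the zeros.
  x = 0: [0↦2, 1↦1, 2↦0, 3↦4, 4↦3]  zeros at y ∈ {2}
  x = 1: [0↦3, 1↦3, 2↦3, 3↦3, 4↦3]  zeros at y ∈ ∅
  x = 2: [0↦2, 1↦3, 2↦4, 3↦0, 4↦1]  zeros at y ∈ {3}
  x = 3: [0↦4, 1↦1, 2↦3, 3↦0, 4↦2]  zeros at y ∈ {3}
  x = 4: [0↦4, 1↦2, 2↦0, 3↦3, 4↦1]  zeros at y ∈ {2}
Collecting zeros: affine points = {(0, 2), (2, 3), (3, 3), (4, 2)}.
Total count |C(F_5)_aff| = 4.


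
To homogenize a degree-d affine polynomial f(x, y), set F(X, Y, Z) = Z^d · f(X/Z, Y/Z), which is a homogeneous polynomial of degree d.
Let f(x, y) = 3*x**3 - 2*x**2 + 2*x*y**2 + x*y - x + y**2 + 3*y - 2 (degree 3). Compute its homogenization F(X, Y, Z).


F(X, Y, Z) = 3*X**3 - 2*X**2*Z + 2*X*Y**2 + X*Y*Z - X*Z**2 + Y**2*Z + 3*Y*Z**2 - 2*Z**3

deg(f) = 3.
Substitute x = X/Z, y = Y/Z into f, then multiply by Z^3.
  monomial 3·x^3·y^0 ↦ 3·X^3·Y^0·Z^0.
  monomial -2·x^2·y^0 ↦ -2·X^2·Y^0·Z^1.
  monomial 2·x^1·y^2 ↦ 2·X^1·Y^2·Z^0.
  monomial 1·x^1·y^1 ↦ 1·X^1·Y^1·Z^1.
  monomial -1·x^1·y^0 ↦ -1·X^1·Y^0·Z^2.
  monomial 1·x^0·y^2 ↦ 1·X^0·Y^2·Z^1.
  monomial 3·x^0·y^1 ↦ 3·X^0·Y^1·Z^2.
  monomial -2·x^0·y^0 ↦ -2·X^0·Y^0·Z^3.
Collecting: F(X, Y, Z) = 3*X**3 - 2*X**2*Z + 2*X*Y**2 + X*Y*Z - X*Z**2 + Y**2*Z + 3*Y*Z**2 - 2*Z**3.


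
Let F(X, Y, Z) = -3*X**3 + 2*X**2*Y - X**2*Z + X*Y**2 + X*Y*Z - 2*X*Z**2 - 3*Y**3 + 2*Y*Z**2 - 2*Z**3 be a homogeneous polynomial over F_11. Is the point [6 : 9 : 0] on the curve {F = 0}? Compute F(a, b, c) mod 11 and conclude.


F(6,9,0) ≡ 4 (mod 11); P is NOT on the curve.

Evaluate F(6, 9, 0) term-by-term (mod 11).
  -3*X**3 ↦ -3·216·1·1 = -648
  2*X**2*Y ↦ 2·36·9·1 = 648
  -X**2*Z ↦ -1·36·1·0 = 0
  X*Y**2 ↦ 1·6·81·1 = 486
  X*Y*Z ↦ 1·6·9·0 = 0
  -2*X*Z**2 ↦ -2·6·1·0 = 0
  -3*Y**3 ↦ -3·1·729·1 = -2187
  2*Y*Z**2 ↦ 2·1·9·0 = 0
  -2*Z**3 ↦ -2·1·1·0 = 0
Sum: F(6, 9, 0) = (-648) + (648) + (0) + (486) + (0) + (0) + (-2187) + (0) + (0) = -1701.
Reducing mod 11: -1701 ≡ 4 (mod 11).
Since F(a, b, c) ≡ 4 ≠ 0 (mod 11), P does NOT lie on the curve.


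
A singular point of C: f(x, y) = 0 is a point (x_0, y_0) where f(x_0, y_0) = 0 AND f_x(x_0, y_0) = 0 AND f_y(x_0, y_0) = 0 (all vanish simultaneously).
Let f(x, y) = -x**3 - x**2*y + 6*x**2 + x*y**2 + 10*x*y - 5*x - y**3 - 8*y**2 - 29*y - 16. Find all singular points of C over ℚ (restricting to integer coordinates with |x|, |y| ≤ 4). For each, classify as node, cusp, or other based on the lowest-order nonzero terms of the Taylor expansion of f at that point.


Singular points: {(3, -2)}; classification: node.

Compute partial derivatives:
  f_x = -3*x**2 - 2*x*y + 12*x + y**2 + 10*y - 5.
  f_y = -x**2 + 2*x*y + 10*x - 3*y**2 - 16*y - 29.
Scan x_0 ∈ {−4, ..., 4}. For each x_0, f_y(x_0, y) is a polynomial in y; find its integer roots y ∈ {−4, ..., 4}, then test f_x and f at those candidates.
  x = -4: f_y(-4, y) = -3*y**2 - 24*y - 85; no integer root y with |y| ≤ 4.
  x = -3: f_y(-3, y) = -3*y**2 - 22*y - 68; no integer root y with |y| ≤ 4.
  x = -2: f_y(-2, y) = -3*y**2 - 20*y - 53; no integer root y with |y| ≤ 4.
  x = -1: f_y(-1, y) = -3*y**2 - 18*y - 40; no integer root y with |y| ≤ 4.
  x = 0: f_y(0, y) = -3*y**2 - 16*y - 29; no integer root y with |y| ≤ 4.
  x = 1: f_y(1, y) = -3*y**2 - 14*y - 20; no integer root y with |y| ≤ 4.
  x = 2: f_y(2, y) = -3*y**2 - 12*y - 13; no integer root y with |y| ≤ 4.
  x = 3: f_y(3, y) = -3*y**2 - 10*y - 8; vanishes at y ∈ {-2}. (3, -2): f_x = 0, f = 0 — SINGULAR.
  x = 4: f_y(4, y) = -3*y**2 - 8*y - 5; vanishes at y ∈ {-1}. (4, -1): f_x = -6 ≠ 0.
Only singular point on the grid: (3, -2).
Classify: substitute x = 3 + u, y = -2 + v and expand: f = -u**3 - u**2*v - u**2 + u*v**2 - v**3 + v**2.
No constant or linear terms (consistent with a singular point). Quadratic part: -u**2 + v**2. Cubic part: -u**3 - u**2*v + u*v**2 - v**3.
The quadratic part v**2 - u**2 = (v − u)(v + u) splits into two distinct linear factors, so there are two distinct tangent lines y − -2 = ±(x − 3) — this is a node (ordinary double point).
Classification: node.
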